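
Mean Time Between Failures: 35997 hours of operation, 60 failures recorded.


Formula: MTBF = Total operating time / Number of failures
MTBF = 35997 / 60
MTBF = 599.95 hours

599.95 hours


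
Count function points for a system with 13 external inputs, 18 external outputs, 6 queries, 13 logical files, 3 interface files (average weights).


UFP = EI*4 + EO*5 + EQ*4 + ILF*10 + EIF*7
UFP = 13*4 + 18*5 + 6*4 + 13*10 + 3*7
UFP = 52 + 90 + 24 + 130 + 21
UFP = 317

317


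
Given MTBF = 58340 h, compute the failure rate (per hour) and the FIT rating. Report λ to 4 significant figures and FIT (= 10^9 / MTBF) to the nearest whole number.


Formula: λ = 1 / MTBF; FIT = λ × 1e9 = 1e9 / MTBF
λ = 1 / 58340 ≈ 1.714e-05 failures/hour
FIT = 1e9 / 58340 ≈ 17141 failures per 1e9 hours (nearest whole number)

λ = 1.714e-05 /h, FIT = 17141


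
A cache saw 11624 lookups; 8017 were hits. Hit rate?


Formula: hit rate = hits / (hits + misses) * 100
hit rate = 8017 / (8017 + 3607) * 100
hit rate = 8017 / 11624 * 100
hit rate = 68.97%

68.97%


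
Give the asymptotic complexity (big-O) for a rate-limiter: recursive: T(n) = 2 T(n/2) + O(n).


Reasoning: master theorem case 2 (merge-sort recurrence)
Complexity: O(n log n)

O(n log n)


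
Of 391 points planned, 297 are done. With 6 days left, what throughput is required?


Formula: Required rate = Remaining points / Days left
Remaining = 391 - 297 = 94 points
Required rate = 94 / 6 = 15.67 points/day

15.67 points/day


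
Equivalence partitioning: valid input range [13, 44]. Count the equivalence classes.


Valid range: [13, 44]
Class 1: x < 13 — invalid
Class 2: 13 ≤ x ≤ 44 — valid
Class 3: x > 44 — invalid
Total equivalence classes: 3

3 equivalence classes


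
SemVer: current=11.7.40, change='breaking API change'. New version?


Current: 11.7.40
Change category: 'breaking API change' → major bump
SemVer rule: major bump → increment MAJOR, reset MINOR and PATCH to 0
New: 12.0.0

12.0.0


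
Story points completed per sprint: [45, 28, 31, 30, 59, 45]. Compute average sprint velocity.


Formula: Avg velocity = Total points / Number of sprints
Points: [45, 28, 31, 30, 59, 45]
Sum = 45 + 28 + 31 + 30 + 59 + 45 = 238
Avg velocity = 238 / 6 = 39.67 points/sprint

39.67 points/sprint


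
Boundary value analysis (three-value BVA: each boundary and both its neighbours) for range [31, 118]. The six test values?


Range: [31, 118]
Boundaries: just below min, min, min+1, max-1, max, just above max
Values: [30, 31, 32, 117, 118, 119]

[30, 31, 32, 117, 118, 119]


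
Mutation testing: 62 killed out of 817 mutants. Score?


Mutation score = killed / total * 100
Mutation score = 62 / 817 * 100
Mutation score = 7.59%

7.59%


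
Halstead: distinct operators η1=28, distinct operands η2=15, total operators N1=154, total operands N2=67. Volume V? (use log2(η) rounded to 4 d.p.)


Formula: V = N * log2(η), where N = N1 + N2 and η = η1 + η2
η = 28 + 15 = 43
N = 154 + 67 = 221
log2(43) ≈ 5.4263
V = 221 * 5.4263 = 1199.21

1199.21


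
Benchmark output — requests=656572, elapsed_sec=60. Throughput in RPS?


Formula: throughput = requests / seconds
throughput = 656572 / 60
throughput = 10942.87 requests/second

10942.87 requests/second


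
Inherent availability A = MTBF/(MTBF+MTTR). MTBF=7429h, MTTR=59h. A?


Availability = MTBF / (MTBF + MTTR)
Availability = 7429 / (7429 + 59)
Availability = 7429 / 7488
Availability = 99.2121%

99.2121%


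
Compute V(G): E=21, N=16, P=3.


Formula: V(G) = E - N + 2P
V(G) = 21 - 16 + 2*3
V(G) = 5 + 6
V(G) = 11

11


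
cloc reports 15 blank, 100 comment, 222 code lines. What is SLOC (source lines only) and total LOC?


Total LOC = blank + comment + code
Total LOC = 15 + 100 + 222 = 337
SLOC (source only) = code = 222

Total LOC: 337, SLOC: 222


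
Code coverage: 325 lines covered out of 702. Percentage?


Coverage = covered / total * 100
Coverage = 325 / 702 * 100
Coverage = 46.3%

46.3%


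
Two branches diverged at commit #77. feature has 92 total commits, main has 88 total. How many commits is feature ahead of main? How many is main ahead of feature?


Common ancestor: commit #77
feature commits after divergence: 92 - 77 = 15
main commits after divergence: 88 - 77 = 11
feature is 15 commits ahead of main
main is 11 commits ahead of feature

feature ahead: 15, main ahead: 11


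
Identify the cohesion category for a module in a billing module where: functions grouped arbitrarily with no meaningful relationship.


Reasoning: Worst: random grouping
Type: Coincidental cohesion

Coincidental cohesion


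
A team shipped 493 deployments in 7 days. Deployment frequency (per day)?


Formula: deployments per day = releases / days
= 493 / 7
= 70.429 deploys/day
(equivalently, 493.0 deploys/week)

70.429 deploys/day


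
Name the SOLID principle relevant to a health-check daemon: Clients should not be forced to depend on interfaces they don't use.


This describes the Interface Segregation Principle (ISP)

Interface Segregation Principle (ISP)


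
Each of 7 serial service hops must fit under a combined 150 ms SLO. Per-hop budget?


Formula: per_stage = total_budget / stages
per_stage = 150 / 7
per_stage = 21.43 ms

21.43 ms


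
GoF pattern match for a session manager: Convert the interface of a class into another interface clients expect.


This matches the Adapter pattern

Adapter


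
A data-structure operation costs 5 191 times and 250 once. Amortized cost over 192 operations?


Formula: Amortized cost = Total cost / Operations
Total cost = (191 * 5) + (1 * 250)
Total cost = 955 + 250 = 1205
Amortized = 1205 / 192 = 6.276

6.276


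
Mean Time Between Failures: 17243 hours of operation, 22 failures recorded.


Formula: MTBF = Total operating time / Number of failures
MTBF = 17243 / 22
MTBF = 783.77 hours

783.77 hours


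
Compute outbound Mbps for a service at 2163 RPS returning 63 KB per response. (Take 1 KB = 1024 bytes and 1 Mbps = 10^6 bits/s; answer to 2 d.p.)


Formula: Mbps = payload_bytes * RPS * 8 / 1e6
Payload per request = 63 KB = 63 * 1024 = 64512 bytes
Total bytes/sec = 64512 * 2163 = 139539456
Total bits/sec = 139539456 * 8 = 1116315648
Mbps = 1116315648 / 1e6 = 1116.32

1116.32 Mbps


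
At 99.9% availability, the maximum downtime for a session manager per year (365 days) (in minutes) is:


Formula: allowed downtime = period * (100 - SLA) / 100
Period (year (365 days)) = 525600 minutes
Unavailability fraction = (100 - 99.9) / 100
Allowed downtime = 525600 * (100 - 99.9) / 100
Allowed downtime = 525.6 minutes

525.6 minutes


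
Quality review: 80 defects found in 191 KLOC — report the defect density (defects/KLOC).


Defect density = defects / KLOC
Defect density = 80 / 191
Defect density = 0.419 defects/KLOC

0.419 defects/KLOC


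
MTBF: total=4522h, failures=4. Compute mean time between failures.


Formula: MTBF = Total operating time / Number of failures
MTBF = 4522 / 4
MTBF = 1130.5 hours

1130.5 hours


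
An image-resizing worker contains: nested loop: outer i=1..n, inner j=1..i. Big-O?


Reasoning: triangle: n(n+1)/2 ~ n^2/2
Complexity: O(n^2)

O(n^2)


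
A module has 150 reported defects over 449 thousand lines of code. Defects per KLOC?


Defect density = defects / KLOC
Defect density = 150 / 449
Defect density = 0.334 defects/KLOC

0.334 defects/KLOC


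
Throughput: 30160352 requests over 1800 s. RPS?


Formula: throughput = requests / seconds
throughput = 30160352 / 1800
throughput = 16755.75 requests/second

16755.75 requests/second


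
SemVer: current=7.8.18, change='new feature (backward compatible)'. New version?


Current: 7.8.18
Change category: 'new feature (backward compatible)' → minor bump
SemVer rule: minor bump → increment MINOR, reset PATCH to 0 (MAJOR unchanged)
New: 7.9.0

7.9.0


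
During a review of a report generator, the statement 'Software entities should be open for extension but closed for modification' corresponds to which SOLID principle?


This describes the Open/Closed Principle (OCP)

Open/Closed Principle (OCP)


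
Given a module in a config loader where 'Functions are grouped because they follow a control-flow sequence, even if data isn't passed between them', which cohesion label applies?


Reasoning: Grouped by order of execution within a routine, not by data flow
Type: Procedural cohesion

Procedural cohesion


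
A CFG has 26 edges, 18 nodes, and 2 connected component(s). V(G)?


Formula: V(G) = E - N + 2P
V(G) = 26 - 18 + 2*2
V(G) = 8 + 4
V(G) = 12

12


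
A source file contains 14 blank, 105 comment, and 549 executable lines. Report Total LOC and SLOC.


Total LOC = blank + comment + code
Total LOC = 14 + 105 + 549 = 668
SLOC (source only) = code = 549

Total LOC: 668, SLOC: 549


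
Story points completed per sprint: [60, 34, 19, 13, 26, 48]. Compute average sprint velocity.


Formula: Avg velocity = Total points / Number of sprints
Points: [60, 34, 19, 13, 26, 48]
Sum = 60 + 34 + 19 + 13 + 26 + 48 = 200
Avg velocity = 200 / 6 = 33.33 points/sprint

33.33 points/sprint


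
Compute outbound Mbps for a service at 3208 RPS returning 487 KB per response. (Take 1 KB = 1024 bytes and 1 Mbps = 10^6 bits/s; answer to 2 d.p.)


Formula: Mbps = payload_bytes * RPS * 8 / 1e6
Payload per request = 487 KB = 487 * 1024 = 498688 bytes
Total bytes/sec = 498688 * 3208 = 1599791104
Total bits/sec = 1599791104 * 8 = 12798328832
Mbps = 12798328832 / 1e6 = 12798.33

12798.33 Mbps


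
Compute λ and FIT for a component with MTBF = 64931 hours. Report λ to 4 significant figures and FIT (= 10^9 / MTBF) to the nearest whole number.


Formula: λ = 1 / MTBF; FIT = λ × 1e9 = 1e9 / MTBF
λ = 1 / 64931 ≈ 1.540e-05 failures/hour
FIT = 1e9 / 64931 ≈ 15401 failures per 1e9 hours (nearest whole number)

λ = 1.540e-05 /h, FIT = 15401


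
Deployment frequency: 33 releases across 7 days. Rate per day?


Formula: deployments per day = releases / days
= 33 / 7
= 4.714 deploys/day
(equivalently, 33.0 deploys/week)

4.714 deploys/day


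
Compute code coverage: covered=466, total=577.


Coverage = covered / total * 100
Coverage = 466 / 577 * 100
Coverage = 80.76%

80.76%


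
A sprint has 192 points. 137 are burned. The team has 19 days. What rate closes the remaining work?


Formula: Required rate = Remaining points / Days left
Remaining = 192 - 137 = 55 points
Required rate = 55 / 19 = 2.89 points/day

2.89 points/day


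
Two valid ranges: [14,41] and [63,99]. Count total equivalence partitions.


Valid ranges: [14,41] and [63,99]
Class 1: x < 14 — invalid
Class 2: 14 ≤ x ≤ 41 — valid
Class 3: 41 < x < 63 — invalid (gap between ranges)
Class 4: 63 ≤ x ≤ 99 — valid
Class 5: x > 99 — invalid
Total equivalence classes: 5

5 equivalence classes


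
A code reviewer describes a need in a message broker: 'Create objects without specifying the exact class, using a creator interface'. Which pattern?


This matches the Factory Method pattern

Factory Method


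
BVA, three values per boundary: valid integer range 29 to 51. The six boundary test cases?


Range: [29, 51]
Boundaries: just below min, min, min+1, max-1, max, just above max
Values: [28, 29, 30, 50, 51, 52]

[28, 29, 30, 50, 51, 52]


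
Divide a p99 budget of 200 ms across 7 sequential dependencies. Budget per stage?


Formula: per_stage = total_budget / stages
per_stage = 200 / 7
per_stage = 28.57 ms

28.57 ms


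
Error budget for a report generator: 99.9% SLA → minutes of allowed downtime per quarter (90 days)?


Formula: allowed downtime = period * (100 - SLA) / 100
Period (quarter (90 days)) = 129600 minutes
Unavailability fraction = (100 - 99.9) / 100
Allowed downtime = 129600 * (100 - 99.9) / 100
Allowed downtime = 129.6 minutes

129.6 minutes


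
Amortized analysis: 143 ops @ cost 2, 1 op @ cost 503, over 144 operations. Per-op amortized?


Formula: Amortized cost = Total cost / Operations
Total cost = (143 * 2) + (1 * 503)
Total cost = 286 + 503 = 789
Amortized = 789 / 144 = 5.4792

5.4792


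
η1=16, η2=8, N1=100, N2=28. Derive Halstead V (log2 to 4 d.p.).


Formula: V = N * log2(η), where N = N1 + N2 and η = η1 + η2
η = 16 + 8 = 24
N = 100 + 28 = 128
log2(24) ≈ 4.5850
V = 128 * 4.5850 = 586.88

586.88


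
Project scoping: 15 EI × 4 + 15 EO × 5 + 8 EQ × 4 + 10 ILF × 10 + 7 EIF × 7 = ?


UFP = EI*4 + EO*5 + EQ*4 + ILF*10 + EIF*7
UFP = 15*4 + 15*5 + 8*4 + 10*10 + 7*7
UFP = 60 + 75 + 32 + 100 + 49
UFP = 316

316


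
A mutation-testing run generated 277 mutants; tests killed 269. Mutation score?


Mutation score = killed / total * 100
Mutation score = 269 / 277 * 100
Mutation score = 97.11%

97.11%


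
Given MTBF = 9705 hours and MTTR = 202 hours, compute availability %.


Availability = MTBF / (MTBF + MTTR)
Availability = 9705 / (9705 + 202)
Availability = 9705 / 9907
Availability = 97.961%

97.961%


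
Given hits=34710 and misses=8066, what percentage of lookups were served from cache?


Formula: hit rate = hits / (hits + misses) * 100
hit rate = 34710 / (34710 + 8066) * 100
hit rate = 34710 / 42776 * 100
hit rate = 81.14%

81.14%


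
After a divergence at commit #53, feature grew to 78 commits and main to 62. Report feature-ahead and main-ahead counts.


Common ancestor: commit #53
feature commits after divergence: 78 - 53 = 25
main commits after divergence: 62 - 53 = 9
feature is 25 commits ahead of main
main is 9 commits ahead of feature

feature ahead: 25, main ahead: 9


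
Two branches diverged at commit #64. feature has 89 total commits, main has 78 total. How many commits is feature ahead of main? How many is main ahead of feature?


Common ancestor: commit #64
feature commits after divergence: 89 - 64 = 25
main commits after divergence: 78 - 64 = 14
feature is 25 commits ahead of main
main is 14 commits ahead of feature

feature ahead: 25, main ahead: 14


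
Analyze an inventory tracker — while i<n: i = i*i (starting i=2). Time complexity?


Reasoning: squaring drives double-exponential growth; iterations ~ log log n
Complexity: O(log log n)

O(log log n)


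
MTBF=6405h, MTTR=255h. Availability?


Availability = MTBF / (MTBF + MTTR)
Availability = 6405 / (6405 + 255)
Availability = 6405 / 6660
Availability = 96.1712%

96.1712%


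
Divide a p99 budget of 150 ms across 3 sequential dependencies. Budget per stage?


Formula: per_stage = total_budget / stages
per_stage = 150 / 3
per_stage = 50.0 ms

50.0 ms


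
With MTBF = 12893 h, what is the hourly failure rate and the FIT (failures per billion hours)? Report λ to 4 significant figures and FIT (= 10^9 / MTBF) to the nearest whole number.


Formula: λ = 1 / MTBF; FIT = λ × 1e9 = 1e9 / MTBF
λ = 1 / 12893 ≈ 7.756e-05 failures/hour
FIT = 1e9 / 12893 ≈ 77561 failures per 1e9 hours (nearest whole number)

λ = 7.756e-05 /h, FIT = 77561


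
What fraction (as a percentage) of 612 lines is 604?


Coverage = covered / total * 100
Coverage = 604 / 612 * 100
Coverage = 98.69%

98.69%


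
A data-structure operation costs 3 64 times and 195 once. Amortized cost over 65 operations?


Formula: Amortized cost = Total cost / Operations
Total cost = (64 * 3) + (1 * 195)
Total cost = 192 + 195 = 387
Amortized = 387 / 65 = 5.9538

5.9538


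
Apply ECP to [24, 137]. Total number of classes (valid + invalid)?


Valid range: [24, 137]
Class 1: x < 24 — invalid
Class 2: 24 ≤ x ≤ 137 — valid
Class 3: x > 137 — invalid
Total equivalence classes: 3

3 equivalence classes


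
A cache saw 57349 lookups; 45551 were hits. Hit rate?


Formula: hit rate = hits / (hits + misses) * 100
hit rate = 45551 / (45551 + 11798) * 100
hit rate = 45551 / 57349 * 100
hit rate = 79.43%

79.43%


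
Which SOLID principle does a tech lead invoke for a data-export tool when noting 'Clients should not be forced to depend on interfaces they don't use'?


This describes the Interface Segregation Principle (ISP)

Interface Segregation Principle (ISP)


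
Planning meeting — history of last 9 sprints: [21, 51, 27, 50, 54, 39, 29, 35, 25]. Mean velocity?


Formula: Avg velocity = Total points / Number of sprints
Points: [21, 51, 27, 50, 54, 39, 29, 35, 25]
Sum = 21 + 51 + 27 + 50 + 54 + 39 + 29 + 35 + 25 = 331
Avg velocity = 331 / 9 = 36.78 points/sprint

36.78 points/sprint


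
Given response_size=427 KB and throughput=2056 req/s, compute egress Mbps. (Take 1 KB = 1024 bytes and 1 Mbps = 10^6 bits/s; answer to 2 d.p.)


Formula: Mbps = payload_bytes * RPS * 8 / 1e6
Payload per request = 427 KB = 427 * 1024 = 437248 bytes
Total bytes/sec = 437248 * 2056 = 898981888
Total bits/sec = 898981888 * 8 = 7191855104
Mbps = 7191855104 / 1e6 = 7191.86

7191.86 Mbps


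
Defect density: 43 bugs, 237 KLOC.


Defect density = defects / KLOC
Defect density = 43 / 237
Defect density = 0.181 defects/KLOC

0.181 defects/KLOC


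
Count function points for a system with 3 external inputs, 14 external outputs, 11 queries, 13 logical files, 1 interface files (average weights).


UFP = EI*4 + EO*5 + EQ*4 + ILF*10 + EIF*7
UFP = 3*4 + 14*5 + 11*4 + 13*10 + 1*7
UFP = 12 + 70 + 44 + 130 + 7
UFP = 263

263


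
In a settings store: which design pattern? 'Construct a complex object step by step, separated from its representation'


This matches the Builder pattern

Builder


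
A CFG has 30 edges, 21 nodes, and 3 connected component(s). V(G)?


Formula: V(G) = E - N + 2P
V(G) = 30 - 21 + 2*3
V(G) = 9 + 6
V(G) = 15

15


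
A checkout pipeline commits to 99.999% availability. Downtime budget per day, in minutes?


Formula: allowed downtime = period * (100 - SLA) / 100
Period (day) = 1440 minutes
Unavailability fraction = (100 - 99.999) / 100
Allowed downtime = 1440 * (100 - 99.999) / 100
Allowed downtime = 0.0144 minutes

0.0144 minutes


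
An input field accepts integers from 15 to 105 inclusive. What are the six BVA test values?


Range: [15, 105]
Boundaries: just below min, min, min+1, max-1, max, just above max
Values: [14, 15, 16, 104, 105, 106]

[14, 15, 16, 104, 105, 106]


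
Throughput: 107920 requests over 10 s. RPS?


Formula: throughput = requests / seconds
throughput = 107920 / 10
throughput = 10792.0 requests/second

10792.0 requests/second


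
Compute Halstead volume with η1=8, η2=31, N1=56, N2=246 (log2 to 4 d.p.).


Formula: V = N * log2(η), where N = N1 + N2 and η = η1 + η2
η = 8 + 31 = 39
N = 56 + 246 = 302
log2(39) ≈ 5.2854
V = 302 * 5.2854 = 1596.19

1596.19


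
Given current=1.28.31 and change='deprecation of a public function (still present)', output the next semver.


Current: 1.28.31
Change category: 'deprecation of a public function (still present)' → minor bump
SemVer rule: minor bump → increment MINOR, reset PATCH to 0 (MAJOR unchanged)
New: 1.29.0

1.29.0


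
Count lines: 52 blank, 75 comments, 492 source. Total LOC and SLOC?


Total LOC = blank + comment + code
Total LOC = 52 + 75 + 492 = 619
SLOC (source only) = code = 492

Total LOC: 619, SLOC: 492


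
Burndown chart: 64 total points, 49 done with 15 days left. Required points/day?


Formula: Required rate = Remaining points / Days left
Remaining = 64 - 49 = 15 points
Required rate = 15 / 15 = 1.0 points/day

1.0 points/day


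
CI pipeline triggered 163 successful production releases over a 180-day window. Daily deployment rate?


Formula: deployments per day = releases / days
= 163 / 180
= 0.906 deploys/day
(equivalently, 6.34 deploys/week)

0.906 deploys/day


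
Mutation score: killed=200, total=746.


Mutation score = killed / total * 100
Mutation score = 200 / 746 * 100
Mutation score = 26.81%

26.81%


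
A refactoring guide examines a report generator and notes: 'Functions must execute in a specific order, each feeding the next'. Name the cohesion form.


Reasoning: Output of one is input to next
Type: Sequential cohesion

Sequential cohesion


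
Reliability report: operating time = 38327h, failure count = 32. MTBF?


Formula: MTBF = Total operating time / Number of failures
MTBF = 38327 / 32
MTBF = 1197.72 hours

1197.72 hours


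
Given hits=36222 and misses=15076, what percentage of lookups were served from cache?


Formula: hit rate = hits / (hits + misses) * 100
hit rate = 36222 / (36222 + 15076) * 100
hit rate = 36222 / 51298 * 100
hit rate = 70.61%

70.61%


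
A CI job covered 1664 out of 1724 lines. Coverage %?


Coverage = covered / total * 100
Coverage = 1664 / 1724 * 100
Coverage = 96.52%

96.52%


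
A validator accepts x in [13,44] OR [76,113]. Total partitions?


Valid ranges: [13,44] and [76,113]
Class 1: x < 13 — invalid
Class 2: 13 ≤ x ≤ 44 — valid
Class 3: 44 < x < 76 — invalid (gap between ranges)
Class 4: 76 ≤ x ≤ 113 — valid
Class 5: x > 113 — invalid
Total equivalence classes: 5

5 equivalence classes


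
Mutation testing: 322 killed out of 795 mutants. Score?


Mutation score = killed / total * 100
Mutation score = 322 / 795 * 100
Mutation score = 40.5%

40.5%


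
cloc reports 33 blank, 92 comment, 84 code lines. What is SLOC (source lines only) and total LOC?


Total LOC = blank + comment + code
Total LOC = 33 + 92 + 84 = 209
SLOC (source only) = code = 84

Total LOC: 209, SLOC: 84


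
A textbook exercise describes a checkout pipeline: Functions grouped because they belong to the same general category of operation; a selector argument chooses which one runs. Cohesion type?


Reasoning: Grouped by category of activity, not by data or sequence
Type: Logical cohesion

Logical cohesion


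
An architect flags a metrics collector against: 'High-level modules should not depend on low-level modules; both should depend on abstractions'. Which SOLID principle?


This describes the Dependency Inversion Principle (DIP)

Dependency Inversion Principle (DIP)


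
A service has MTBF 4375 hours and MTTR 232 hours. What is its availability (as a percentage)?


Availability = MTBF / (MTBF + MTTR)
Availability = 4375 / (4375 + 232)
Availability = 4375 / 4607
Availability = 94.9642%

94.9642%


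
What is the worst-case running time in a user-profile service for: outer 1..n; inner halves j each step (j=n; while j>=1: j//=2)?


Reasoning: n times log n
Complexity: O(n log n)

O(n log n)


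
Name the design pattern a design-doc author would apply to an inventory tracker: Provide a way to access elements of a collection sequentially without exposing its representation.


This matches the Iterator pattern

Iterator


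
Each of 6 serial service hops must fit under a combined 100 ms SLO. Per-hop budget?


Formula: per_stage = total_budget / stages
per_stage = 100 / 6
per_stage = 16.67 ms

16.67 ms


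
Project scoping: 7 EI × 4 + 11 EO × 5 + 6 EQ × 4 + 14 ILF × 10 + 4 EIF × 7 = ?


UFP = EI*4 + EO*5 + EQ*4 + ILF*10 + EIF*7
UFP = 7*4 + 11*5 + 6*4 + 14*10 + 4*7
UFP = 28 + 55 + 24 + 140 + 28
UFP = 275

275


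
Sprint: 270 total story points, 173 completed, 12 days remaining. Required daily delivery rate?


Formula: Required rate = Remaining points / Days left
Remaining = 270 - 173 = 97 points
Required rate = 97 / 12 = 8.08 points/day

8.08 points/day


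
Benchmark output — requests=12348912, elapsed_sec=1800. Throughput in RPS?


Formula: throughput = requests / seconds
throughput = 12348912 / 1800
throughput = 6860.51 requests/second

6860.51 requests/second


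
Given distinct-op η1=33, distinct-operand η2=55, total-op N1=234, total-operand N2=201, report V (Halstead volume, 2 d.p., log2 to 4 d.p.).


Formula: V = N * log2(η), where N = N1 + N2 and η = η1 + η2
η = 33 + 55 = 88
N = 234 + 201 = 435
log2(88) ≈ 6.4594
V = 435 * 6.4594 = 2809.84

2809.84


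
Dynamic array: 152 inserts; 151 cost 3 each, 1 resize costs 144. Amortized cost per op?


Formula: Amortized cost = Total cost / Operations
Total cost = (151 * 3) + (1 * 144)
Total cost = 453 + 144 = 597
Amortized = 597 / 152 = 3.9276

3.9276


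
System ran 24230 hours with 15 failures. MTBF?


Formula: MTBF = Total operating time / Number of failures
MTBF = 24230 / 15
MTBF = 1615.33 hours

1615.33 hours


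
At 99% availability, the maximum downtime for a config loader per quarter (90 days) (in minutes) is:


Formula: allowed downtime = period * (100 - SLA) / 100
Period (quarter (90 days)) = 129600 minutes
Unavailability fraction = (100 - 99.0) / 100
Allowed downtime = 129600 * (100 - 99.0) / 100
Allowed downtime = 1296.0 minutes

1296.0 minutes


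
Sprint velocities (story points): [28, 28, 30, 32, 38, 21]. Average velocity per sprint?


Formula: Avg velocity = Total points / Number of sprints
Points: [28, 28, 30, 32, 38, 21]
Sum = 28 + 28 + 30 + 32 + 38 + 21 = 177
Avg velocity = 177 / 6 = 29.5 points/sprint

29.5 points/sprint


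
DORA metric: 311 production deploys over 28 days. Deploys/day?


Formula: deployments per day = releases / days
= 311 / 28
= 11.107 deploys/day
(equivalently, 77.75 deploys/week)

11.107 deploys/day


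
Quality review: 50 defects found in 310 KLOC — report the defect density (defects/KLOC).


Defect density = defects / KLOC
Defect density = 50 / 310
Defect density = 0.161 defects/KLOC

0.161 defects/KLOC


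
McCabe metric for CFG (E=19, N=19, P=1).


Formula: V(G) = E - N + 2P
V(G) = 19 - 19 + 2*1
V(G) = 0 + 2
V(G) = 2

2


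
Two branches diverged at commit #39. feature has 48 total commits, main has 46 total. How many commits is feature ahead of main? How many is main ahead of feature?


Common ancestor: commit #39
feature commits after divergence: 48 - 39 = 9
main commits after divergence: 46 - 39 = 7
feature is 9 commits ahead of main
main is 7 commits ahead of feature

feature ahead: 9, main ahead: 7


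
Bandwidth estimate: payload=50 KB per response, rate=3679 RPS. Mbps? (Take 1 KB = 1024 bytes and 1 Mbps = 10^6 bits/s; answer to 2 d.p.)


Formula: Mbps = payload_bytes * RPS * 8 / 1e6
Payload per request = 50 KB = 50 * 1024 = 51200 bytes
Total bytes/sec = 51200 * 3679 = 188364800
Total bits/sec = 188364800 * 8 = 1506918400
Mbps = 1506918400 / 1e6 = 1506.92

1506.92 Mbps


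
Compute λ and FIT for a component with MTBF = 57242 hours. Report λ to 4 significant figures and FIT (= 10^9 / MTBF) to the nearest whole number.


Formula: λ = 1 / MTBF; FIT = λ × 1e9 = 1e9 / MTBF
λ = 1 / 57242 ≈ 1.747e-05 failures/hour
FIT = 1e9 / 57242 ≈ 17470 failures per 1e9 hours (nearest whole number)

λ = 1.747e-05 /h, FIT = 17470


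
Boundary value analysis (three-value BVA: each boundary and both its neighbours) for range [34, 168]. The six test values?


Range: [34, 168]
Boundaries: just below min, min, min+1, max-1, max, just above max
Values: [33, 34, 35, 167, 168, 169]

[33, 34, 35, 167, 168, 169]


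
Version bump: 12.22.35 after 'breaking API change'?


Current: 12.22.35
Change category: 'breaking API change' → major bump
SemVer rule: major bump → increment MAJOR, reset MINOR and PATCH to 0
New: 13.0.0

13.0.0


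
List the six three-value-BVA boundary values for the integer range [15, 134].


Range: [15, 134]
Boundaries: just below min, min, min+1, max-1, max, just above max
Values: [14, 15, 16, 133, 134, 135]

[14, 15, 16, 133, 134, 135]


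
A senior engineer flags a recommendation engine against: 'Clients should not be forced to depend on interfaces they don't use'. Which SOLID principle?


This describes the Interface Segregation Principle (ISP)

Interface Segregation Principle (ISP)


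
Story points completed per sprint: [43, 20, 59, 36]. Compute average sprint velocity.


Formula: Avg velocity = Total points / Number of sprints
Points: [43, 20, 59, 36]
Sum = 43 + 20 + 59 + 36 = 158
Avg velocity = 158 / 4 = 39.5 points/sprint

39.5 points/sprint


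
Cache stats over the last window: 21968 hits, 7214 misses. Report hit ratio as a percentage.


Formula: hit rate = hits / (hits + misses) * 100
hit rate = 21968 / (21968 + 7214) * 100
hit rate = 21968 / 29182 * 100
hit rate = 75.28%

75.28%


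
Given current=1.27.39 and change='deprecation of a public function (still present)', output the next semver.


Current: 1.27.39
Change category: 'deprecation of a public function (still present)' → minor bump
SemVer rule: minor bump → increment MINOR, reset PATCH to 0 (MAJOR unchanged)
New: 1.28.0

1.28.0


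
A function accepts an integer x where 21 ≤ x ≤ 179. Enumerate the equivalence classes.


Valid range: [21, 179]
Class 1: x < 21 — invalid
Class 2: 21 ≤ x ≤ 179 — valid
Class 3: x > 179 — invalid
Total equivalence classes: 3

3 equivalence classes


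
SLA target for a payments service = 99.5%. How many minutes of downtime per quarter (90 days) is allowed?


Formula: allowed downtime = period * (100 - SLA) / 100
Period (quarter (90 days)) = 129600 minutes
Unavailability fraction = (100 - 99.5) / 100
Allowed downtime = 129600 * (100 - 99.5) / 100
Allowed downtime = 648.0 minutes

648.0 minutes


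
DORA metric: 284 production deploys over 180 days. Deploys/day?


Formula: deployments per day = releases / days
= 284 / 180
= 1.578 deploys/day
(equivalently, 11.04 deploys/week)

1.578 deploys/day


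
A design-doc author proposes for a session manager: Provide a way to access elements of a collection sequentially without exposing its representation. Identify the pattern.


This matches the Iterator pattern

Iterator


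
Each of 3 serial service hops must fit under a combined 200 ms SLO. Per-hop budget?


Formula: per_stage = total_budget / stages
per_stage = 200 / 3
per_stage = 66.67 ms

66.67 ms


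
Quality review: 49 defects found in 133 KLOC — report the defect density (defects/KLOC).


Defect density = defects / KLOC
Defect density = 49 / 133
Defect density = 0.368 defects/KLOC

0.368 defects/KLOC


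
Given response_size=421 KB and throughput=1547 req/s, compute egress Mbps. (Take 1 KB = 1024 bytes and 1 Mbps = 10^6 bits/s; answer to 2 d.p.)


Formula: Mbps = payload_bytes * RPS * 8 / 1e6
Payload per request = 421 KB = 421 * 1024 = 431104 bytes
Total bytes/sec = 431104 * 1547 = 666917888
Total bits/sec = 666917888 * 8 = 5335343104
Mbps = 5335343104 / 1e6 = 5335.34

5335.34 Mbps


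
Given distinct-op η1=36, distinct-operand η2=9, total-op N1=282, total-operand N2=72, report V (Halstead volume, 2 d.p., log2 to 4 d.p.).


Formula: V = N * log2(η), where N = N1 + N2 and η = η1 + η2
η = 36 + 9 = 45
N = 282 + 72 = 354
log2(45) ≈ 5.4919
V = 354 * 5.4919 = 1944.13

1944.13


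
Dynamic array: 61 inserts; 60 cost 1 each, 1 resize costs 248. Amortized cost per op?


Formula: Amortized cost = Total cost / Operations
Total cost = (60 * 1) + (1 * 248)
Total cost = 60 + 248 = 308
Amortized = 308 / 61 = 5.0492

5.0492


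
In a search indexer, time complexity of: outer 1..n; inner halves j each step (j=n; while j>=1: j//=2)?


Reasoning: n times log n
Complexity: O(n log n)

O(n log n)


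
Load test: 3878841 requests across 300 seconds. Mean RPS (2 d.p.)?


Formula: throughput = requests / seconds
throughput = 3878841 / 300
throughput = 12929.47 requests/second

12929.47 requests/second


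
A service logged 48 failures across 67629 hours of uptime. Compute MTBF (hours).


Formula: MTBF = Total operating time / Number of failures
MTBF = 67629 / 48
MTBF = 1408.94 hours

1408.94 hours


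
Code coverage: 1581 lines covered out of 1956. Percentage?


Coverage = covered / total * 100
Coverage = 1581 / 1956 * 100
Coverage = 80.83%

80.83%


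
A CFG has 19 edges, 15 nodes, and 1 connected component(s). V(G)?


Formula: V(G) = E - N + 2P
V(G) = 19 - 15 + 2*1
V(G) = 4 + 2
V(G) = 6

6


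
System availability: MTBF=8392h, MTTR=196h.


Availability = MTBF / (MTBF + MTTR)
Availability = 8392 / (8392 + 196)
Availability = 8392 / 8588
Availability = 97.7177%

97.7177%


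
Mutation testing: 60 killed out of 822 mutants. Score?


Mutation score = killed / total * 100
Mutation score = 60 / 822 * 100
Mutation score = 7.3%

7.3%


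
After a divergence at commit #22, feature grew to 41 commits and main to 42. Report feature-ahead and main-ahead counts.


Common ancestor: commit #22
feature commits after divergence: 41 - 22 = 19
main commits after divergence: 42 - 22 = 20
feature is 19 commits ahead of main
main is 20 commits ahead of feature

feature ahead: 19, main ahead: 20


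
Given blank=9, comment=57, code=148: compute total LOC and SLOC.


Total LOC = blank + comment + code
Total LOC = 9 + 57 + 148 = 214
SLOC (source only) = code = 148

Total LOC: 214, SLOC: 148


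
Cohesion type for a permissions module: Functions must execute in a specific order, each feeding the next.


Reasoning: Output of one is input to next
Type: Sequential cohesion

Sequential cohesion


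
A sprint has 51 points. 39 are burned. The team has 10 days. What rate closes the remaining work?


Formula: Required rate = Remaining points / Days left
Remaining = 51 - 39 = 12 points
Required rate = 12 / 10 = 1.2 points/day

1.2 points/day


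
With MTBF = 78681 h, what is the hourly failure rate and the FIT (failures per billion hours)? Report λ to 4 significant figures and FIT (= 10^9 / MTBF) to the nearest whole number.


Formula: λ = 1 / MTBF; FIT = λ × 1e9 = 1e9 / MTBF
λ = 1 / 78681 ≈ 1.271e-05 failures/hour
FIT = 1e9 / 78681 ≈ 12710 failures per 1e9 hours (nearest whole number)

λ = 1.271e-05 /h, FIT = 12710


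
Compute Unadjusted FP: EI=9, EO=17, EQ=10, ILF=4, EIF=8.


UFP = EI*4 + EO*5 + EQ*4 + ILF*10 + EIF*7
UFP = 9*4 + 17*5 + 10*4 + 4*10 + 8*7
UFP = 36 + 85 + 40 + 40 + 56
UFP = 257

257


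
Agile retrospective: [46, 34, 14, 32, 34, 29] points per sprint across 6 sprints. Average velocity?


Formula: Avg velocity = Total points / Number of sprints
Points: [46, 34, 14, 32, 34, 29]
Sum = 46 + 34 + 14 + 32 + 34 + 29 = 189
Avg velocity = 189 / 6 = 31.5 points/sprint

31.5 points/sprint


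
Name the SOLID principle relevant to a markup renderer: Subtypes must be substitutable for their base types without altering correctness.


This describes the Liskov Substitution Principle (LSP)

Liskov Substitution Principle (LSP)


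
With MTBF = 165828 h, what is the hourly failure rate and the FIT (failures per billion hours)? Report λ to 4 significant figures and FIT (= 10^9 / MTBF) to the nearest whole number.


Formula: λ = 1 / MTBF; FIT = λ × 1e9 = 1e9 / MTBF
λ = 1 / 165828 ≈ 6.030e-06 failures/hour
FIT = 1e9 / 165828 ≈ 6030 failures per 1e9 hours (nearest whole number)

λ = 6.030e-06 /h, FIT = 6030


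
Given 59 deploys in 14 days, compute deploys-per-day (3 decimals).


Formula: deployments per day = releases / days
= 59 / 14
= 4.214 deploys/day
(equivalently, 29.5 deploys/week)

4.214 deploys/day


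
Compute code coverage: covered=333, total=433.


Coverage = covered / total * 100
Coverage = 333 / 433 * 100
Coverage = 76.91%

76.91%


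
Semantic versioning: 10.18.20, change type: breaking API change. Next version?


Current: 10.18.20
Change category: 'breaking API change' → major bump
SemVer rule: major bump → increment MAJOR, reset MINOR and PATCH to 0
New: 11.0.0

11.0.0


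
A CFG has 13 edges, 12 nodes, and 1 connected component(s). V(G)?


Formula: V(G) = E - N + 2P
V(G) = 13 - 12 + 2*1
V(G) = 1 + 2
V(G) = 3

3


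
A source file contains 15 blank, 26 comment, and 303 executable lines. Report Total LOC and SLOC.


Total LOC = blank + comment + code
Total LOC = 15 + 26 + 303 = 344
SLOC (source only) = code = 303

Total LOC: 344, SLOC: 303


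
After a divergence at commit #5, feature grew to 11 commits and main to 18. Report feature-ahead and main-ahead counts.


Common ancestor: commit #5
feature commits after divergence: 11 - 5 = 6
main commits after divergence: 18 - 5 = 13
feature is 6 commits ahead of main
main is 13 commits ahead of feature

feature ahead: 6, main ahead: 13


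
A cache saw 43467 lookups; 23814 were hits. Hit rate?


Formula: hit rate = hits / (hits + misses) * 100
hit rate = 23814 / (23814 + 19653) * 100
hit rate = 23814 / 43467 * 100
hit rate = 54.79%

54.79%


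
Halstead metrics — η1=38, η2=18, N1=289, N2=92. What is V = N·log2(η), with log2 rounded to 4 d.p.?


Formula: V = N * log2(η), where N = N1 + N2 and η = η1 + η2
η = 38 + 18 = 56
N = 289 + 92 = 381
log2(56) ≈ 5.8074
V = 381 * 5.8074 = 2212.62

2212.62


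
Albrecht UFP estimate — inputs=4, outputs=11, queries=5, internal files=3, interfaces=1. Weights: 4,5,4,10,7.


UFP = EI*4 + EO*5 + EQ*4 + ILF*10 + EIF*7
UFP = 4*4 + 11*5 + 5*4 + 3*10 + 1*7
UFP = 16 + 55 + 20 + 30 + 7
UFP = 128

128


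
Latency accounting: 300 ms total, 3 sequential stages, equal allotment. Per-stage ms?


Formula: per_stage = total_budget / stages
per_stage = 300 / 3
per_stage = 100.0 ms

100.0 ms


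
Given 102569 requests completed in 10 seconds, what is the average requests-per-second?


Formula: throughput = requests / seconds
throughput = 102569 / 10
throughput = 10256.9 requests/second

10256.9 requests/second


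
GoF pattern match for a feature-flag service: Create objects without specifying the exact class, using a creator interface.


This matches the Factory Method pattern

Factory Method


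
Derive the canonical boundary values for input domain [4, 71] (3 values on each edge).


Range: [4, 71]
Boundaries: just below min, min, min+1, max-1, max, just above max
Values: [3, 4, 5, 70, 71, 72]

[3, 4, 5, 70, 71, 72]


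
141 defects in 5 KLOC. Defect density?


Defect density = defects / KLOC
Defect density = 141 / 5
Defect density = 28.2 defects/KLOC

28.2 defects/KLOC


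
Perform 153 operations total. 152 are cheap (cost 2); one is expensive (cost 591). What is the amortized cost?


Formula: Amortized cost = Total cost / Operations
Total cost = (152 * 2) + (1 * 591)
Total cost = 304 + 591 = 895
Amortized = 895 / 153 = 5.8497

5.8497


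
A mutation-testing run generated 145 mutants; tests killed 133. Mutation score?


Mutation score = killed / total * 100
Mutation score = 133 / 145 * 100
Mutation score = 91.72%

91.72%


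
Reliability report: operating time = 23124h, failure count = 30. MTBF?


Formula: MTBF = Total operating time / Number of failures
MTBF = 23124 / 30
MTBF = 770.8 hours

770.8 hours


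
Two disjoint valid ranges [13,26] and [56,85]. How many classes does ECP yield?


Valid ranges: [13,26] and [56,85]
Class 1: x < 13 — invalid
Class 2: 13 ≤ x ≤ 26 — valid
Class 3: 26 < x < 56 — invalid (gap between ranges)
Class 4: 56 ≤ x ≤ 85 — valid
Class 5: x > 85 — invalid
Total equivalence classes: 5

5 equivalence classes


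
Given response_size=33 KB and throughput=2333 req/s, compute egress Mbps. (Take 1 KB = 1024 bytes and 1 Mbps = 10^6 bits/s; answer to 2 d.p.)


Formula: Mbps = payload_bytes * RPS * 8 / 1e6
Payload per request = 33 KB = 33 * 1024 = 33792 bytes
Total bytes/sec = 33792 * 2333 = 78836736
Total bits/sec = 78836736 * 8 = 630693888
Mbps = 630693888 / 1e6 = 630.69

630.69 Mbps


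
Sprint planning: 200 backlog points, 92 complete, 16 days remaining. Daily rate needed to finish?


Formula: Required rate = Remaining points / Days left
Remaining = 200 - 92 = 108 points
Required rate = 108 / 16 = 6.75 points/day

6.75 points/day


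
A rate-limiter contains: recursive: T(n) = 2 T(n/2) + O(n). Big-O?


Reasoning: master theorem case 2 (merge-sort recurrence)
Complexity: O(n log n)

O(n log n)


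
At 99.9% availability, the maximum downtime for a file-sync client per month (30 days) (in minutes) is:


Formula: allowed downtime = period * (100 - SLA) / 100
Period (month (30 days)) = 43200 minutes
Unavailability fraction = (100 - 99.9) / 100
Allowed downtime = 43200 * (100 - 99.9) / 100
Allowed downtime = 43.2 minutes

43.2 minutes
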